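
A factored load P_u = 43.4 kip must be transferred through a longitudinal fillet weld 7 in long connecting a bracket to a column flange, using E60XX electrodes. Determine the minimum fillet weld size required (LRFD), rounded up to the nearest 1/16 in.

E60XX → F_EXX = 60 ksi.
Total weld length L = 7 in.
Required throat t_e = P_u / (φ × 0.6 F_EXX × L) = 43.4 / (0.75 × 0.6 × 60 × 7) = 0.2296 in.
Required leg w = t_e / 0.707 = 0.3248 in → use 3/8 in.

w = 3/8 in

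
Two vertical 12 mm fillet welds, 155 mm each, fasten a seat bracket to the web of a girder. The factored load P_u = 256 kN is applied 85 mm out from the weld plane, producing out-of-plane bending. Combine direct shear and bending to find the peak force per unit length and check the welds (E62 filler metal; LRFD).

E62XX → F_EXX = 620 MPa.
L_w = 2 × 155 = 310 mm; section modulus (unit throat) S = 2 × L²/6 = 8008 mm².
Direct shear f_v = P/L_w = 256×10³/310 = 825.8 N/mm.
Moment M = P × e = 256×10³ × 85 = 21760000 N·mm; bending f_b = M/S = 2717 N/mm.
f_max = √(f_v² + f_b²) = √(825.8² + 2717²) = 2840 N/mm.
φr_n = 0.75 × 0.6 × 620 × (0.707 × 12) = 2367 N/mm → NOT adequate.

f_max ≈ 2840 N/mm; NOT adequate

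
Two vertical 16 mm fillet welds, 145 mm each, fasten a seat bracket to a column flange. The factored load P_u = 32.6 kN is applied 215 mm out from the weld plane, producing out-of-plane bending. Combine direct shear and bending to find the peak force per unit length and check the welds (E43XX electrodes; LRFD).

E43XX → F_EXX = 430 MPa.
L_w = 2 × 145 = 290 mm; section modulus (unit throat) S = 2 × L²/6 = 7008 mm².
Direct shear f_v = P/L_w = 32.6×10³/290 = 112.4 N/mm.
Moment M = P × e = 32.6×10³ × 215 = 7009000 N·mm; bending f_b = M/S = 1000 N/mm.
f_max = √(f_v² + f_b²) = √(112.4² + 1000²) = 1006 N/mm.
φr_n = 0.75 × 0.6 × 430 × (0.707 × 16) = 2189 N/mm → adequate.

f_max ≈ 1010 N/mm; adequate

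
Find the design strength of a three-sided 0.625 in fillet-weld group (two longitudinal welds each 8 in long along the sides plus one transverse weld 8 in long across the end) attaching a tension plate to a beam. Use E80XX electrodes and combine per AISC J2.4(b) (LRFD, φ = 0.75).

E80XX → F_EXX = 80 ksi.
t_e = 0.707 × 0.625 = 0.4419 in.
R_nwl = 0.6 × 80 × 0.4419 × 16 = 339.4 kips (longitudinal, 2 welds).
R_nwt = 0.6 × 80 × 0.4419 × 8 = 169.7 kips (transverse, base value).
(i) R_nwl + R_nwt = 509 kips; (ii) 0.85 R_nwl + 1.5 R_nwt = 543 kips.
R_n = max = 543 kips [governs: (ii)]; φR_n = 407.2 kips.

φR_n ≈ 407 kips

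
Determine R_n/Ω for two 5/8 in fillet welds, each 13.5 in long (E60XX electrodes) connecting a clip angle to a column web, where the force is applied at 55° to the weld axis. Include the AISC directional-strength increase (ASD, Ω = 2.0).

R_n/Ω ≈ 294 kips

E60XX → F_EXX = 60 ksi.
t_e = 0.707 × 0.625 = 0.4419 in; A_we = 0.4419 × 27 = 11.93 in².
Directional factor: 1.0 + 0.5 sin^1.5(55°) = 1.371.
F_nw = 0.6 × 60 × 1.371 = 49.35 ksi.
R_n/Ω = (49.35 × 11.93) / 2.0 = 294.4 kips.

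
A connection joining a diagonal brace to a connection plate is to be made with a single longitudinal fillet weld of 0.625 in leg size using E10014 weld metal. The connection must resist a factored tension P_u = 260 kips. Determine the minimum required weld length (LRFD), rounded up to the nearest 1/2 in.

E100XX → F_EXX = 100 ksi.
Throat t_e = 0.707 × 0.625 = 0.4419 in.
φr_n = 0.75 × 0.6 × 100 × 0.4419 = 19.88 kips/in.
L_req = P_u / φr_n = 260 / 19.88 = 13.08 in total.
Round up → use L = 13.5 in.

L = 13.5 in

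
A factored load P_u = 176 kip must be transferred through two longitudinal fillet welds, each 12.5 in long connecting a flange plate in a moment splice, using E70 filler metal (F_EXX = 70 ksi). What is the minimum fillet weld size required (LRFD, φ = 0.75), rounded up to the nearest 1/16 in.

w = 3/8 in

Total weld length L = 25 in.
Required throat t_e = P_u / (φ × 0.6 F_EXX × L) = 176 / (0.75 × 0.6 × 70 × 25) = 0.2235 in.
Required leg w = t_e / 0.707 = 0.3161 in → use 3/8 in.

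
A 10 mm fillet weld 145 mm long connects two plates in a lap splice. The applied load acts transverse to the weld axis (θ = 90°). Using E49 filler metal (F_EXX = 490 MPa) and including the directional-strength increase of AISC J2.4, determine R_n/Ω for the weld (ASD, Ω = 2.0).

R_n/Ω ≈ 226 kN

t_e = 0.707 × 10 = 7.07 mm; A_we = 7.07 × 145 = 1025 mm².
Directional factor: 1.0 + 0.5 sin^1.5(90°) = 1.5.
F_nw = 0.6 × 490 × 1.5 = 441 MPa.
R_n/Ω = (441 × 1025) / 2.0 × 10⁻³ = 226 kN.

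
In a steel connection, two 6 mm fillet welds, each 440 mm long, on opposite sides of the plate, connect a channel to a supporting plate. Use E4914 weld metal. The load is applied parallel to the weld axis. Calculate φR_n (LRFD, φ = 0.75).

φR_n ≈ 823 kN

E49XX → F_EXX = 490 MPa.
Effective throat t_e = 0.707 × 6 = 4.242 mm.
Total length L = 880 mm; A_we = 4.242 × 880 = 3733 mm².
F_nw = 0.6 F_EXX = 0.6 × 490 = 294 MPa.
φR_n = 0.75 × 294 × 3733 × 10⁻³ = 823.1 kN.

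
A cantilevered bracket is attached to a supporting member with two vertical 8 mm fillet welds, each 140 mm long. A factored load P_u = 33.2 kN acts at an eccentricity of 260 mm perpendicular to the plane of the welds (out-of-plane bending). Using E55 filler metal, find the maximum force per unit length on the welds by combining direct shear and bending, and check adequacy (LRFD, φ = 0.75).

f_max ≈ 1330 N/mm; adequate

E55XX → F_EXX = 550 MPa.
L_w = 2 × 140 = 280 mm; section modulus (unit throat) S = 2 × L²/6 = 6533 mm².
Direct shear f_v = P/L_w = 33.2×10³/280 = 118.6 N/mm.
Moment M = P × e = 33.2×10³ × 260 = 8632000 N·mm; bending f_b = M/S = 1321 N/mm.
f_max = √(f_v² + f_b²) = √(118.6² + 1321²) = 1327 N/mm.
φr_n = 0.75 × 0.6 × 550 × (0.707 × 8) = 1400 N/mm → adequate.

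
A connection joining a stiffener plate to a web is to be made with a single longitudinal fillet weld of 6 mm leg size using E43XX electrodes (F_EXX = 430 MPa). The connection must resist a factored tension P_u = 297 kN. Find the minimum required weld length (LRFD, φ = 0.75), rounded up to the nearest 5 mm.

L = 365 mm

Throat t_e = 0.707 × 6 = 4.242 mm.
φr_n = 0.75 × 0.6 × 430 × 4.242 × 10⁻³ = 0.8208 kN/mm.
L_req = P_u / φr_n = 297 / 0.8208 = 361.8 mm total.
Round up → use L = 365 mm.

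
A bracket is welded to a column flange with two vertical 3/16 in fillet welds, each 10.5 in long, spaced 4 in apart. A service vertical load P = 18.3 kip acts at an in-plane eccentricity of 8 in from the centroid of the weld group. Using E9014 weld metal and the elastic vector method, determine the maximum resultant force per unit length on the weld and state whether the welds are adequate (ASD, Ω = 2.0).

E90XX → F_EXX = 90 ksi.
Total weld length L_w = 21 in. Treat welds as unit-width lines.
Polar moment about centroid: J = 2[d³/12 + d(b/2)²] = 2[10.5³/12 + 10.5×2²] = 276.9 in³.
Direct shear f_v = P/L_w = 18.3 / 21 = 0.8714 kip/in (vertical).
Torsion M = P·e = 18.3 × 8 = 146.4 kip·in.
Critical point at (x, y) = (2, 5.25) from centroid. f_tx = M·y/J = 2.775 kip/in; f_ty = M·x/J = 1.057 kip/in.
Resultant f_max = √[f_tx² + (f_v + f_ty)²] = √[2.775² + (0.8714 + 1.057)²] = 3.38 kip/in.
Capacity per unit length: r_n/Ω = (1/2.0) × 0.6 × 90 × (0.707 × 0.1875) = 3.579 kip/in.
3.38 ≤ 3.579 → adequate.

f_max ≈ 3.38 kip/in; adequate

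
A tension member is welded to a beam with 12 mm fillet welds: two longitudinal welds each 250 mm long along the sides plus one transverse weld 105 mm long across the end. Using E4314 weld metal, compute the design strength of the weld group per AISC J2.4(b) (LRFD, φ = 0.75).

φR_n ≈ 993 kN

E43XX → F_EXX = 430 MPa.
t_e = 0.707 × 12 = 8.484 mm.
R_nwl = 0.6 × 430 × 8.484 × 500 × 10⁻³ = 1094 kN (longitudinal, 2 welds).
R_nwt = 0.6 × 430 × 8.484 × 105 × 10⁻³ = 229.8 kN (transverse, base value).
(i) R_nwl + R_nwt = 1324 kN; (ii) 0.85 R_nwl + 1.5 R_nwt = 1275 kN.
R_n = max = 1324 kN [governs: (i)]; φR_n = 993.2 kN.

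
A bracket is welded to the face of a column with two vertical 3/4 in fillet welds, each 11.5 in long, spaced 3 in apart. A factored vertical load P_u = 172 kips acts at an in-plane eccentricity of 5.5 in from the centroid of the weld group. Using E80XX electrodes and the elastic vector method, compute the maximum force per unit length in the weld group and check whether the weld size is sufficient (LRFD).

E80XX → F_EXX = 80 ksi.
Total weld length L_w = 23 in. Treat welds as unit-width lines.
Polar moment about centroid: J = 2[d³/12 + d(b/2)²] = 2[11.5³/12 + 11.5×1.5²] = 305.2 in³.
Direct shear f_v = P/L_w = 172 / 23 = 7.478 kip/in (vertical).
Torsion M = P·e = 172 × 5.5 = 946 kip·in.
Critical point at (x, y) = (1.5, 5.75) from centroid. f_tx = M·y/J = 17.82 kip/in; f_ty = M·x/J = 4.649 kip/in.
Resultant f_max = √[f_tx² + (f_v + f_ty)²] = √[17.82² + (7.478 + 4.649)²] = 21.56 kip/in.
Capacity per unit length: φr_n = 0.75 × 0.6 × 80 × (0.707 × 0.75) = 19.09 kip/in.
21.56 > 19.09 → NOT adequate.

f_max ≈ 21.6 kip/in; NOT adequate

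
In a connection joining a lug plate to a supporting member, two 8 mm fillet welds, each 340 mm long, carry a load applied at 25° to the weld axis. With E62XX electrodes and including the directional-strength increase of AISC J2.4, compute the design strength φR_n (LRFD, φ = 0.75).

φR_n ≈ 1220 kN

E62XX → F_EXX = 620 MPa.
t_e = 0.707 × 8 = 5.656 mm; A_we = 5.656 × 680 = 3846 mm².
Directional factor: 1.0 + 0.5 sin^1.5(25°) = 1.137.
F_nw = 0.6 × 620 × 1.137 = 423.1 MPa.
φR_n = 0.75 × 423.1 × 3846 × 10⁻³ = 1220 kN.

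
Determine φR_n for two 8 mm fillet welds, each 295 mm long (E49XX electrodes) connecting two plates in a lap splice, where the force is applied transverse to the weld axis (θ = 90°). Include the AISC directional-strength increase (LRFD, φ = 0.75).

φR_n ≈ 1100 kN

E49XX → F_EXX = 490 MPa.
t_e = 0.707 × 8 = 5.656 mm; A_we = 5.656 × 590 = 3337 mm².
Directional factor: 1.0 + 0.5 sin^1.5(90°) = 1.5.
F_nw = 0.6 × 490 × 1.5 = 441 MPa.
φR_n = 0.75 × 441 × 3337 × 10⁻³ = 1104 kN.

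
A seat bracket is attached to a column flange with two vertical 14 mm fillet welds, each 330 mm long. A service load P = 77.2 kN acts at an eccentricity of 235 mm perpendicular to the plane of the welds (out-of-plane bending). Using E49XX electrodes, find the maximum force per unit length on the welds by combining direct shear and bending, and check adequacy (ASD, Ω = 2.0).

f_max ≈ 513 N/mm; adequate

E49XX → F_EXX = 490 MPa.
L_w = 2 × 330 = 660 mm; section modulus (unit throat) S = 2 × L²/6 = 36300 mm².
Direct shear f_v = P/L_w = 77.2×10³/660 = 117 N/mm.
Moment M = P × e = 77.2×10³ × 235 = 18142000 N·mm; bending f_b = M/S = 499.8 N/mm.
f_max = √(f_v² + f_b²) = √(117² + 499.8²) = 513.3 N/mm.
r_n/Ω = (1/2.0) × 0.6 × 490 × (0.707 × 14) = 1455 N/mm → adequate.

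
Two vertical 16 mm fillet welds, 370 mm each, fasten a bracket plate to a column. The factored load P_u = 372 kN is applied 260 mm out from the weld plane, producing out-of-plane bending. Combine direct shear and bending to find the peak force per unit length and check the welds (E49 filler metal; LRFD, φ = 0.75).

E49XX → F_EXX = 490 MPa.
L_w = 2 × 370 = 740 mm; section modulus (unit throat) S = 2 × L²/6 = 45630 mm².
Direct shear f_v = P/L_w = 372×10³/740 = 502.7 N/mm.
Moment M = P × e = 372×10³ × 260 = 96720000 N·mm; bending f_b = M/S = 2120 N/mm.
f_max = √(f_v² + f_b²) = √(502.7² + 2120²) = 2178 N/mm.
φr_n = 0.75 × 0.6 × 490 × (0.707 × 16) = 2494 N/mm → adequate.

f_max ≈ 2180 N/mm; adequate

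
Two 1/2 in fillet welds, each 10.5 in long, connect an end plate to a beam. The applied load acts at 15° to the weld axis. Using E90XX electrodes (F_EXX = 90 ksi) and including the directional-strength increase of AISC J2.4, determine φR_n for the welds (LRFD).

t_e = 0.707 × 0.5 = 0.3535 in; A_we = 0.3535 × 21 = 7.423 in².
Directional factor: 1.0 + 0.5 sin^1.5(15°) = 1.066.
F_nw = 0.6 × 90 × 1.066 = 57.56 ksi.
φR_n = 0.75 × 57.56 × 7.423 = 320.4 kips.

φR_n ≈ 320 kips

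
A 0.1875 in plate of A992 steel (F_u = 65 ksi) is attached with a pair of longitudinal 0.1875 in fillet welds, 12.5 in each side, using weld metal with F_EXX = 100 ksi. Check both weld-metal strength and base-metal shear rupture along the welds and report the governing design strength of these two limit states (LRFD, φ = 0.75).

t_e = 0.707 × 0.1875 = 0.1326 in; L = 25 in.
Weld metal: φR_n = 0.75 × 0.6 × 100 × 0.1326 × 25 = 149.1 kips.
Base metal (shear rupture): φR_n = 0.75 × 0.6 × 65 × 0.1875 × 25 = 137.1 kips.
Governing: base-metal shear rupture.

φR_n ≈ 137 kips (base-metal shear rupture governs)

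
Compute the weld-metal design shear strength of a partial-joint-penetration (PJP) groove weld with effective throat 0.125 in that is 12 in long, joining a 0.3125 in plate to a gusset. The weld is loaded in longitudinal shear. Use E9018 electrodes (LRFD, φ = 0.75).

φR_n ≈ 60.8 kip

E90XX → F_EXX = 90 ksi.
Effective throat (given) t_e = 0.125 in.
A_we = 0.125 × 12 = 1.5 in².
F_nw = 0.6 F_EXX = 54 ksi.
φR_n = 0.75 × 54 × 1.5 = 60.75 kip.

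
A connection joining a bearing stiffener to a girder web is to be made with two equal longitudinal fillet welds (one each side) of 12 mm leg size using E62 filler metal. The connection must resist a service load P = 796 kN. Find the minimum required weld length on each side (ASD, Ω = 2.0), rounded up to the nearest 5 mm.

E62XX → F_EXX = 620 MPa.
Throat t_e = 0.707 × 12 = 8.484 mm.
r_n/Ω = (0.6 × 620 × 8.484) / 2.0 = 1578 N/mm = 1.578 kN/mm.
L_req = P / (r_n/Ω) = 796 / 1.578 = 504.4 mm total.
Per side: 504.4 / 2 = 252.2 mm.
Round up → use L = 255 mm on each side.

L = 255 mm on each side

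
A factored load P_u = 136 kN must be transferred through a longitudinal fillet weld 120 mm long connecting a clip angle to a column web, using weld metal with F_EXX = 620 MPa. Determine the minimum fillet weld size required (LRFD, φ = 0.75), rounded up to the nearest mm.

w = 6 mm

Total weld length L = 120 mm.
Required throat t_e = P_u / (φ × 0.6 F_EXX × L) = 136 / (0.75 × 0.6 × 620 × 120 × 10⁻³) = 4.062 mm.
Required leg w = t_e / 0.707 = 5.746 mm → use 6 mm.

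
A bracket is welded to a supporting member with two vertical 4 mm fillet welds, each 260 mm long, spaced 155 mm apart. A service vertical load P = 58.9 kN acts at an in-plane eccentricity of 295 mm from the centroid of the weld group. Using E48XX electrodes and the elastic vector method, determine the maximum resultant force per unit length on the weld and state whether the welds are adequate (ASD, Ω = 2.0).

E48XX → F_EXX = 480 MPa.
Total weld length L_w = 520 mm. Treat welds as unit-width lines.
Polar moment about centroid: J = 2[d³/12 + d(b/2)²] = 2[260³/12 + 260×77.5²] = 6053000 mm³.
Direct shear f_v = P/L_w = 58.9×10³ / 520 = 113.3 N/mm (vertical).
Torsion M = P·e = 58.9×10³ × 295 = 17376000 N·mm.
Critical point at (x, y) = (77.5, 130) from centroid. f_tx = M·y/J = 373.2 N/mm; f_ty = M·x/J = 222.5 N/mm.
Resultant f_max = √[f_tx² + (f_v + f_ty)²] = √[373.2² + (113.3 + 222.5)²] = 502 N/mm.
Capacity per unit length: r_n/Ω = (1/2.0) × 0.6 × 480 × (0.707 × 4) = 407.2 N/mm.
502 > 407.2 → NOT adequate.

f_max ≈ 502 N/mm; NOT adequate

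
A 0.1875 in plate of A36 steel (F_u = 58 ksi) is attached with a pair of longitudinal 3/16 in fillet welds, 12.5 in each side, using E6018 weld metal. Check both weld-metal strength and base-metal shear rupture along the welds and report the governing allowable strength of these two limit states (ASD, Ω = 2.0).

E60XX → F_EXX = 60 ksi.
t_e = 0.707 × 0.1875 = 0.1326 in; L = 25 in.
Weld metal: R_n/Ω = (1/2.0) × 0.6 × 60 × 0.1326 × 25 = 59.65 kips.
Base metal (shear rupture): R_n/Ω = (1/2.0) × 0.6 × 58 × 0.1875 × 25 = 81.56 kips.
Governing: weld metal.

R_n/Ω ≈ 59.7 kips (weld metal governs)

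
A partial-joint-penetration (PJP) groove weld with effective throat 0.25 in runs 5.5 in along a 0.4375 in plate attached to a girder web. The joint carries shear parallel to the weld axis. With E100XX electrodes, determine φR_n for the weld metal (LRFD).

φR_n ≈ 61.9 kips

E100XX → F_EXX = 100 ksi.
Effective throat (given) t_e = 0.25 in.
A_we = 0.25 × 5.5 = 1.375 in².
F_nw = 0.6 F_EXX = 60 ksi.
φR_n = 0.75 × 60 × 1.375 = 61.88 kips.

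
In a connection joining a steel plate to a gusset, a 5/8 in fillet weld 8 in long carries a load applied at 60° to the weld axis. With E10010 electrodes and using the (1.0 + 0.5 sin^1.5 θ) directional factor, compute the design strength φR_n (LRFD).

φR_n ≈ 223 kip

E100XX → F_EXX = 100 ksi.
t_e = 0.707 × 0.625 = 0.4419 in; A_we = 0.4419 × 8 = 3.535 in².
Directional factor: 1.0 + 0.5 sin^1.5(60°) = 1.403.
F_nw = 0.6 × 100 × 1.403 = 84.18 ksi.
φR_n = 0.75 × 84.18 × 3.535 = 223.2 kip.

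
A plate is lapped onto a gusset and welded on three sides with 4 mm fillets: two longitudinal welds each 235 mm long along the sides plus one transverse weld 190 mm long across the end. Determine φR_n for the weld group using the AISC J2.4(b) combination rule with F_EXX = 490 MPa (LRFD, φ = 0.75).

t_e = 0.707 × 4 = 2.828 mm.
R_nwl = 0.6 × 490 × 2.828 × 470 × 10⁻³ = 390.8 kN (longitudinal, 2 welds).
R_nwt = 0.6 × 490 × 2.828 × 190 × 10⁻³ = 158 kN (transverse, base value).
(i) R_nwl + R_nwt = 548.7 kN; (ii) 0.85 R_nwl + 1.5 R_nwt = 569.1 kN.
R_n = max = 569.1 kN [governs: (ii)]; φR_n = 426.8 kN.

φR_n ≈ 427 kN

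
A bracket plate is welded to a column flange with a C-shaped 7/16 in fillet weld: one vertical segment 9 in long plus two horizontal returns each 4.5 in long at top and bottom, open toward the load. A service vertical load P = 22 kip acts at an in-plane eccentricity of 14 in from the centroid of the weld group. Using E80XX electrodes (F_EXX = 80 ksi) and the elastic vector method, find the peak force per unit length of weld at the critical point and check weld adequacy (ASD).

Total weld length L_w = 18 in. Treat welds as unit-width lines.
Centroid: x̄ = 2×4.5×2.25 / 18 = 1.125 in from the vertical weld.
Polar moment about centroid: J = I_x + I_y = [9³/12 + 2×4.5×4.5²] + [9×1.125² + 2(4.5³/12 + 4.5×1.125²)] = 281 in³.
Direct shear f_v = P/L_w = 22 / 18 = 1.222 kip/in (vertical).
Torsion M = P·e = 22 × 14 = 308 kip·in.
Critical point at (x, y) = (3.375, 4.5) from centroid. f_tx = M·y/J = 4.933 kip/in; f_ty = M·x/J = 3.7 kip/in.
Resultant f_max = √[f_tx² + (f_v + f_ty)²] = √[4.933² + (1.222 + 3.7)²] = 6.968 kip/in.
Capacity per unit length: r_n/Ω = (1/2.0) × 0.6 × 80 × (0.707 × 0.4375) = 7.423 kip/in.
6.968 ≤ 7.423 → adequate.

f_max ≈ 6.97 kip/in; adequate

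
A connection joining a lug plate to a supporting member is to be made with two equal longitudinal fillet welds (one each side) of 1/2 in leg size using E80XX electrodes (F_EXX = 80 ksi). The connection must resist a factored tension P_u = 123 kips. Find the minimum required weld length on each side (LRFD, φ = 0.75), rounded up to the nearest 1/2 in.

L = 5 in on each side

Throat t_e = 0.707 × 0.5 = 0.3535 in.
φr_n = 0.75 × 0.6 × 80 × 0.3535 = 12.73 kips/in.
L_req = P_u / φr_n = 123 / 12.73 = 9.665 in total.
Per side: 9.665 / 2 = 4.833 in.
Round up → use L = 5 in on each side.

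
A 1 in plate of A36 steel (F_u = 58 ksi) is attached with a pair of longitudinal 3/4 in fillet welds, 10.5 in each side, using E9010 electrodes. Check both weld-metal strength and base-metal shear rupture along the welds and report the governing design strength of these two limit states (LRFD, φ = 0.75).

φR_n ≈ 451 kips (weld metal governs)

E90XX → F_EXX = 90 ksi.
t_e = 0.707 × 0.75 = 0.5302 in; L = 21 in.
Weld metal: φR_n = 0.75 × 0.6 × 90 × 0.5302 × 21 = 451 kips.
Base metal (shear rupture): φR_n = 0.75 × 0.6 × 58 × 1 × 21 = 548.1 kips.
Governing: weld metal.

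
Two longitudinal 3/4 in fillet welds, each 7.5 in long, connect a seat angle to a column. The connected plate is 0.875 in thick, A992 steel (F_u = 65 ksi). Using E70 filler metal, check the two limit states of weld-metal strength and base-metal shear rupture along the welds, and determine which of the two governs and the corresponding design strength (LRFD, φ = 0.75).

E70XX → F_EXX = 70 ksi.
t_e = 0.707 × 0.75 = 0.5302 in; L = 15 in.
Weld metal: φR_n = 0.75 × 0.6 × 70 × 0.5302 × 15 = 250.5 kip.
Base metal (shear rupture): φR_n = 0.75 × 0.6 × 65 × 0.875 × 15 = 383.9 kip.
Governing: weld metal.

φR_n ≈ 251 kip (weld metal governs)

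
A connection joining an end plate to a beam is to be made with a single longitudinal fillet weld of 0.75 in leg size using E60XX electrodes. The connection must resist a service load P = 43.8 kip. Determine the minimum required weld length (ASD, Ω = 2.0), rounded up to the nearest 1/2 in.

E60XX → F_EXX = 60 ksi.
Throat t_e = 0.707 × 0.75 = 0.5302 in.
r_n/Ω = (0.6 × 60 × 0.5302) / 2.0 = 9.544 kip/in.
L_req = P / (r_n/Ω) = 43.8 / 9.544 = 4.589 in total.
Round up → use L = 5 in.

L = 5 in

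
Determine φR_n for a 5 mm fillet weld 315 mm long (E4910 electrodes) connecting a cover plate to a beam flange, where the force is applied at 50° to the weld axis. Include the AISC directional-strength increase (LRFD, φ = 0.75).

E49XX → F_EXX = 490 MPa.
t_e = 0.707 × 5 = 3.535 mm; A_we = 3.535 × 315 = 1114 mm².
Directional factor: 1.0 + 0.5 sin^1.5(50°) = 1.335.
F_nw = 0.6 × 490 × 1.335 = 392.6 MPa.
φR_n = 0.75 × 392.6 × 1114 × 10⁻³ = 327.8 kN.

φR_n ≈ 328 kN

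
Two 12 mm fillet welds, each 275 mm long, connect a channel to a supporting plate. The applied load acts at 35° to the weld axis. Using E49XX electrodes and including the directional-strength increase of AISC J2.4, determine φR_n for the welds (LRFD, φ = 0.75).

E49XX → F_EXX = 490 MPa.
t_e = 0.707 × 12 = 8.484 mm; A_we = 8.484 × 550 = 4666 mm².
Directional factor: 1.0 + 0.5 sin^1.5(35°) = 1.217.
F_nw = 0.6 × 490 × 1.217 = 357.9 MPa.
φR_n = 0.75 × 357.9 × 4666 × 10⁻³ = 1252 kN.

φR_n ≈ 1250 kN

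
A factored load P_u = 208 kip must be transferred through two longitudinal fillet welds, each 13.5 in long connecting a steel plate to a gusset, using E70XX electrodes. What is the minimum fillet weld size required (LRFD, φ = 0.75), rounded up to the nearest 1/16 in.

E70XX → F_EXX = 70 ksi.
Total weld length L = 27 in.
Required throat t_e = P_u / (φ × 0.6 F_EXX × L) = 208 / (0.75 × 0.6 × 70 × 27) = 0.2446 in.
Required leg w = t_e / 0.707 = 0.3459 in → use 3/8 in.

w = 3/8 in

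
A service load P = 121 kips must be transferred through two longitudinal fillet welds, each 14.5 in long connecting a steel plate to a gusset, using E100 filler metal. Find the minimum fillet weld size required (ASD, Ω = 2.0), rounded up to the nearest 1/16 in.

E100XX → F_EXX = 100 ksi.
Total weld length L = 29 in.
Required throat t_e = P × Ω / (0.6 F_EXX × L) = 121 × 2.0 / (0.6 × 100 × 29) = 0.1391 in.
Required leg w = t_e / 0.707 = 0.1967 in → use 1/4 in.

w = 1/4 in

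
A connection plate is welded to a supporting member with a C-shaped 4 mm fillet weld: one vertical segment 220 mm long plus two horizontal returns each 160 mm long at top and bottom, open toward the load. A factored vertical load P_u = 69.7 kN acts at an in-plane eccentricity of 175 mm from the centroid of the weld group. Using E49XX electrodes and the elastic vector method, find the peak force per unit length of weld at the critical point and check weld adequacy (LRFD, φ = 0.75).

f_max ≈ 408 N/mm; adequate

E49XX → F_EXX = 490 MPa.
Total weld length L_w = 540 mm. Treat welds as unit-width lines.
Centroid: x̄ = 2×160×80 / 540 = 47.41 mm from the vertical weld.
Polar moment about centroid: J = I_x + I_y = [220³/12 + 2×160×110²] + [220×47.41² + 2(160³/12 + 160×32.59²)] = 6276000 mm³.
Direct shear f_v = P/L_w = 69.7×10³ / 540 = 129.1 N/mm (vertical).
Torsion M = P·e = 69.7×10³ × 175 = 12198000 N·mm.
Critical point at (x, y) = (112.6, 110) from centroid. f_tx = M·y/J = 213.8 N/mm; f_ty = M·x/J = 218.8 N/mm.
Resultant f_max = √[f_tx² + (f_v + f_ty)²] = √[213.8² + (129.1 + 218.8)²] = 408.3 N/mm.
Capacity per unit length: φr_n = 0.75 × 0.6 × 490 × (0.707 × 4) = 623.6 N/mm.
408.3 ≤ 623.6 → adequate.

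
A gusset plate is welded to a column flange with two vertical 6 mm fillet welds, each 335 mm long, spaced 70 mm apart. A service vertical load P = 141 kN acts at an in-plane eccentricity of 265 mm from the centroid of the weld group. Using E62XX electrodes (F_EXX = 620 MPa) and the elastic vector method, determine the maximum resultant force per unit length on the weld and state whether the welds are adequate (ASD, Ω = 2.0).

Total weld length L_w = 670 mm. Treat welds as unit-width lines.
Polar moment about centroid: J = 2[d³/12 + d(b/2)²] = 2[335³/12 + 335×35²] = 7087000 mm³.
Direct shear f_v = P/L_w = 141×10³ / 670 = 210.4 N/mm (vertical).
Torsion M = P·e = 141×10³ × 265 = 37365000 N·mm.
Critical point at (x, y) = (35, 167.5) from centroid. f_tx = M·y/J = 883.2 N/mm; f_ty = M·x/J = 184.5 N/mm.
Resultant f_max = √[f_tx² + (f_v + f_ty)²] = √[883.2² + (210.4 + 184.5)²] = 967.5 N/mm.
Capacity per unit length: r_n/Ω = (1/2.0) × 0.6 × 620 × (0.707 × 6) = 789 N/mm.
967.5 > 789 → NOT adequate.

f_max ≈ 967 N/mm; NOT adequate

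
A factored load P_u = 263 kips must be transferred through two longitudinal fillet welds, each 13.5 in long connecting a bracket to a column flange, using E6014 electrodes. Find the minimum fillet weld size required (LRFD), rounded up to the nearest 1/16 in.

E60XX → F_EXX = 60 ksi.
Total weld length L = 27 in.
Required throat t_e = P_u / (φ × 0.6 F_EXX × L) = 263 / (0.75 × 0.6 × 60 × 27) = 0.3608 in.
Required leg w = t_e / 0.707 = 0.5103 in → use 9/16 in.

w = 9/16 in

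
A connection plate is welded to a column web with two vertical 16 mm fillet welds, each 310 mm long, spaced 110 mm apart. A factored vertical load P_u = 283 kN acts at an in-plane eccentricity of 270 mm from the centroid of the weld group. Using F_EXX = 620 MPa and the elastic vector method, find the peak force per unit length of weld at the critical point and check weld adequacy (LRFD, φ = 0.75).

Total weld length L_w = 620 mm. Treat welds as unit-width lines.
Polar moment about centroid: J = 2[d³/12 + d(b/2)²] = 2[310³/12 + 310×55²] = 6841000 mm³.
Direct shear f_v = P/L_w = 283×10³ / 620 = 456.5 N/mm (vertical).
Torsion M = P·e = 283×10³ × 270 = 76410000 N·mm.
Critical point at (x, y) = (55, 155) from centroid. f_tx = M·y/J = 1731 N/mm; f_ty = M·x/J = 614.3 N/mm.
Resultant f_max = √[f_tx² + (f_v + f_ty)²] = √[1731² + (456.5 + 614.3)²] = 2036 N/mm.
Capacity per unit length: φr_n = 0.75 × 0.6 × 620 × (0.707 × 16) = 3156 N/mm.
2036 ≤ 3156 → adequate.

f_max ≈ 2040 N/mm; adequate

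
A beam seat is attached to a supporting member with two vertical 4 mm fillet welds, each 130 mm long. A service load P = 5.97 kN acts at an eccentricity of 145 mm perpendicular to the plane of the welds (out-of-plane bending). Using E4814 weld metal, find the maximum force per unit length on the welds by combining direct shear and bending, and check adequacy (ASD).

E48XX → F_EXX = 480 MPa.
L_w = 2 × 130 = 260 mm; section modulus (unit throat) S = 2 × L²/6 = 5633 mm².
Direct shear f_v = P/L_w = 5.97×10³/260 = 22.96 N/mm.
Moment M = P × e = 5.97×10³ × 145 = 865650 N·mm; bending f_b = M/S = 153.7 N/mm.
f_max = √(f_v² + f_b²) = √(22.96² + 153.7²) = 155.4 N/mm.
r_n/Ω = (1/2.0) × 0.6 × 480 × (0.707 × 4) = 407.2 N/mm → adequate.

f_max ≈ 155 N/mm; adequate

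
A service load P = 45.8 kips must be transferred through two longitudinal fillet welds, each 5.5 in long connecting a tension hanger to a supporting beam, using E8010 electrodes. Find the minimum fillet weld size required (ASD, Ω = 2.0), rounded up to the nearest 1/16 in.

E80XX → F_EXX = 80 ksi.
Total weld length L = 11 in.
Required throat t_e = P × Ω / (0.6 F_EXX × L) = 45.8 × 2.0 / (0.6 × 80 × 11) = 0.1735 in.
Required leg w = t_e / 0.707 = 0.2454 in → use 1/4 in.

w = 1/4 in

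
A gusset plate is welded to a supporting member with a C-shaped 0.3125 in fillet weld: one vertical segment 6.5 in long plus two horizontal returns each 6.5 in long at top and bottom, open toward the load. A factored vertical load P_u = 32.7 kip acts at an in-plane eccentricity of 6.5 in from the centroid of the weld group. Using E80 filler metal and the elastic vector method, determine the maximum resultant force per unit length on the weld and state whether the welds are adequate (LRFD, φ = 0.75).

f_max ≈ 6 kip/in; adequate

E80XX → F_EXX = 80 ksi.
Total weld length L_w = 19.5 in. Treat welds as unit-width lines.
Centroid: x̄ = 2×6.5×3.25 / 19.5 = 2.167 in from the vertical weld.
Polar moment about centroid: J = I_x + I_y = [6.5³/12 + 2×6.5×3.25²] + [6.5×2.167² + 2(6.5³/12 + 6.5×1.083²)] = 251.7 in³.
Direct shear f_v = P/L_w = 32.7 / 19.5 = 1.677 kip/in (vertical).
Torsion M = P·e = 32.7 × 6.5 = 212.55 kip·in.
Critical point at (x, y) = (4.333, 3.25) from centroid. f_tx = M·y/J = 2.744 kip/in; f_ty = M·x/J = 3.659 kip/in.
Resultant f_max = √[f_tx² + (f_v + f_ty)²] = √[2.744² + (1.677 + 3.659)²] = 6 kip/in.
Capacity per unit length: φr_n = 0.75 × 0.6 × 80 × (0.707 × 0.3125) = 7.954 kip/in.
6 ≤ 7.954 → adequate.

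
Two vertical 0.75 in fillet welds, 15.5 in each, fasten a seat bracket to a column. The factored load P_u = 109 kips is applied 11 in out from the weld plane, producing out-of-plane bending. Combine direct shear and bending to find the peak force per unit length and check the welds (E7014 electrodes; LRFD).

f_max ≈ 15.4 kip/in; adequate

E70XX → F_EXX = 70 ksi.
L_w = 2 × 15.5 = 31 in; section modulus (unit throat) S = 2 × L²/6 = 80.08 in².
Direct shear f_v = P/L_w = 109/31 = 3.516 kip/in.
Moment M = P × e = 109 × 11 = 1199 kip·in; bending f_b = M/S = 14.97 kip/in.
f_max = √(f_v² + f_b²) = √(3.516² + 14.97²) = 15.38 kip/in.
φr_n = 0.75 × 0.6 × 70 × (0.707 × 0.75) = 16.7 kip/in → adequate.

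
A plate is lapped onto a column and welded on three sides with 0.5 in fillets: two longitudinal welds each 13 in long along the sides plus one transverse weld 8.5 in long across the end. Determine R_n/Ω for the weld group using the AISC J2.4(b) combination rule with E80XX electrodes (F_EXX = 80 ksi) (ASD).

t_e = 0.707 × 0.5 = 0.3535 in.
R_nwl = 0.6 × 80 × 0.3535 × 26 = 441.2 kip (longitudinal, 2 welds).
R_nwt = 0.6 × 80 × 0.3535 × 8.5 = 144.2 kip (transverse, base value).
(i) R_nwl + R_nwt = 585.4 kip; (ii) 0.85 R_nwl + 1.5 R_nwt = 591.3 kip.
R_n = max = 591.3 kip [governs: (ii)]; R_n/Ω = 295.7 kip.

R_n/Ω ≈ 296 kip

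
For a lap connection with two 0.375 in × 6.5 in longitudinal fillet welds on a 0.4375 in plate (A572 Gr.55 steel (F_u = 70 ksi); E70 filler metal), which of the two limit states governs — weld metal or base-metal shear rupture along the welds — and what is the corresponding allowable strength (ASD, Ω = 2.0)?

R_n/Ω ≈ 72.4 kip (weld metal governs)

E70XX → F_EXX = 70 ksi.
t_e = 0.707 × 0.375 = 0.2651 in; L = 13 in.
Weld metal: R_n/Ω = (1/2.0) × 0.6 × 70 × 0.2651 × 13 = 72.38 kip.
Base metal (shear rupture): R_n/Ω = (1/2.0) × 0.6 × 70 × 0.4375 × 13 = 119.4 kip.
Governing: weld metal.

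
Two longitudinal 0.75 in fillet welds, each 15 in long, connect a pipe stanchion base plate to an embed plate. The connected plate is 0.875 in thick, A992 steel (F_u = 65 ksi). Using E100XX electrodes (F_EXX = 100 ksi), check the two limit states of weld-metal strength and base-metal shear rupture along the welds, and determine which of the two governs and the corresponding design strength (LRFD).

t_e = 0.707 × 0.75 = 0.5302 in; L = 30 in.
Weld metal: φR_n = 0.75 × 0.6 × 100 × 0.5302 × 30 = 715.8 kip.
Base metal (shear rupture): φR_n = 0.75 × 0.6 × 65 × 0.875 × 30 = 767.8 kip.
Governing: weld metal.

φR_n ≈ 716 kip (weld metal governs)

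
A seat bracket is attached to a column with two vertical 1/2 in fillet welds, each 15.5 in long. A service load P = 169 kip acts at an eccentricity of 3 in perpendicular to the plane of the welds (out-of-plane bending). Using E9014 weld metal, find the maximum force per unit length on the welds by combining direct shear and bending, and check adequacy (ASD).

f_max ≈ 8.35 kip/in; adequate

E90XX → F_EXX = 90 ksi.
L_w = 2 × 15.5 = 31 in; section modulus (unit throat) S = 2 × L²/6 = 80.08 in².
Direct shear f_v = P/L_w = 169/31 = 5.452 kip/in.
Moment M = P × e = 169 × 3 = 507 kip·in; bending f_b = M/S = 6.331 kip/in.
f_max = √(f_v² + f_b²) = √(5.452² + 6.331²) = 8.355 kip/in.
r_n/Ω = (1/2.0) × 0.6 × 90 × (0.707 × 0.5) = 9.544 kip/in → adequate.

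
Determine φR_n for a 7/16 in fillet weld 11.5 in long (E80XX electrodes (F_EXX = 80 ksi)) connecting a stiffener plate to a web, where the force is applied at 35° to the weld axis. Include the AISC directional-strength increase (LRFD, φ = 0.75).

φR_n ≈ 156 kip

t_e = 0.707 × 0.4375 = 0.3093 in; A_we = 0.3093 × 11.5 = 3.557 in².
Directional factor: 1.0 + 0.5 sin^1.5(35°) = 1.217.
F_nw = 0.6 × 80 × 1.217 = 58.43 ksi.
φR_n = 0.75 × 58.43 × 3.557 = 155.9 kip.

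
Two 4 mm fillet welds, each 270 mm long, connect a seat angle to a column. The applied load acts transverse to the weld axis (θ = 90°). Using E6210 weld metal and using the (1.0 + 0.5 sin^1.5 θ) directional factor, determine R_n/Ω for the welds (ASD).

R_n/Ω ≈ 426 kN

E62XX → F_EXX = 620 MPa.
t_e = 0.707 × 4 = 2.828 mm; A_we = 2.828 × 540 = 1527 mm².
Directional factor: 1.0 + 0.5 sin^1.5(90°) = 1.5.
F_nw = 0.6 × 620 × 1.5 = 558 MPa.
R_n/Ω = (558 × 1527) / 2.0 × 10⁻³ = 426.1 kN.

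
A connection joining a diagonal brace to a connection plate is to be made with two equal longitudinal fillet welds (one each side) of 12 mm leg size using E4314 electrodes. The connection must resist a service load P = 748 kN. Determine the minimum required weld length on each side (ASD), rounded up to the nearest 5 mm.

L = 345 mm on each side

E43XX → F_EXX = 430 MPa.
Throat t_e = 0.707 × 12 = 8.484 mm.
r_n/Ω = (0.6 × 430 × 8.484) / 2.0 = 1094 N/mm = 1.094 kN/mm.
L_req = P / (r_n/Ω) = 748 / 1.094 = 683.5 mm total.
Per side: 683.5 / 2 = 341.7 mm.
Round up → use L = 345 mm on each side.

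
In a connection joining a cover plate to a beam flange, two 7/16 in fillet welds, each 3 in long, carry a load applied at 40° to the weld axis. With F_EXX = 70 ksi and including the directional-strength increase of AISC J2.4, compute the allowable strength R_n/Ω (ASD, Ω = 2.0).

R_n/Ω ≈ 49 kips

t_e = 0.707 × 0.4375 = 0.3093 in; A_we = 0.3093 × 6 = 1.856 in².
Directional factor: 1.0 + 0.5 sin^1.5(40°) = 1.258.
F_nw = 0.6 × 70 × 1.258 = 52.82 ksi.
R_n/Ω = (52.82 × 1.856) / 2.0 = 49.02 kips.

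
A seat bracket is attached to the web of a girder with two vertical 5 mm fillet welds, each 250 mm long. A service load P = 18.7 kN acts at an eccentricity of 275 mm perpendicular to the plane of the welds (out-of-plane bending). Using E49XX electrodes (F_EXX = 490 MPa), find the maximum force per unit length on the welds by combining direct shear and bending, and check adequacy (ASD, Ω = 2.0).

f_max ≈ 250 N/mm; adequate

L_w = 2 × 250 = 500 mm; section modulus (unit throat) S = 2 × L²/6 = 20830 mm².
Direct shear f_v = P/L_w = 18.7×10³/500 = 37.4 N/mm.
Moment M = P × e = 18.7×10³ × 275 = 5142500 N·mm; bending f_b = M/S = 246.8 N/mm.
f_max = √(f_v² + f_b²) = √(37.4² + 246.8²) = 249.7 N/mm.
r_n/Ω = (1/2.0) × 0.6 × 490 × (0.707 × 5) = 519.6 N/mm → adequate.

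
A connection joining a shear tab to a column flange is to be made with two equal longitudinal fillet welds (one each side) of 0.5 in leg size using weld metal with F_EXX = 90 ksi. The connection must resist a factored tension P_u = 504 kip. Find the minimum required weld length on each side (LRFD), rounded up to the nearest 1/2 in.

Throat t_e = 0.707 × 0.5 = 0.3535 in.
φr_n = 0.75 × 0.6 × 90 × 0.3535 = 14.32 kip/in.
L_req = P_u / φr_n = 504 / 14.32 = 35.2 in total.
Per side: 35.2 / 2 = 17.6 in.
Round up → use L = 18 in on each side.

L = 18 in on each side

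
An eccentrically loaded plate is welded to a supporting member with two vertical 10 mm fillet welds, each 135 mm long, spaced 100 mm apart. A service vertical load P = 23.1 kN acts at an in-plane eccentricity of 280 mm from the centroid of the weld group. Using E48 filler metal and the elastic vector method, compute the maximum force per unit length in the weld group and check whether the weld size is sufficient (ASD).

f_max ≈ 556 N/mm; adequate

E48XX → F_EXX = 480 MPa.
Total weld length L_w = 270 mm. Treat welds as unit-width lines.
Polar moment about centroid: J = 2[d³/12 + d(b/2)²] = 2[135³/12 + 135×50²] = 1085000 mm³.
Direct shear f_v = P/L_w = 23.1×10³ / 270 = 85.56 N/mm (vertical).
Torsion M = P·e = 23.1×10³ × 280 = 6468000 N·mm.
Critical point at (x, y) = (50, 67.5) from centroid. f_tx = M·y/J = 402.4 N/mm; f_ty = M·x/J = 298 N/mm.
Resultant f_max = √[f_tx² + (f_v + f_ty)²] = √[402.4² + (85.56 + 298)²] = 555.9 N/mm.
Capacity per unit length: r_n/Ω = (1/2.0) × 0.6 × 480 × (0.707 × 10) = 1018 N/mm.
555.9 ≤ 1018 → adequate.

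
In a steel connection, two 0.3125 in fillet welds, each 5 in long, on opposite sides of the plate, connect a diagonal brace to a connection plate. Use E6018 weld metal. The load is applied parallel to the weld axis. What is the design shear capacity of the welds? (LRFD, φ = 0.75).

φR_n ≈ 59.7 kip

E60XX → F_EXX = 60 ksi.
Effective throat t_e = 0.707 × 0.3125 = 0.2209 in.
Total length L = 10 in; A_we = 0.2209 × 10 = 2.209 in².
F_nw = 0.6 F_EXX = 0.6 × 60 = 36 ksi.
φR_n = 0.75 × 36 × 2.209 = 59.65 kip.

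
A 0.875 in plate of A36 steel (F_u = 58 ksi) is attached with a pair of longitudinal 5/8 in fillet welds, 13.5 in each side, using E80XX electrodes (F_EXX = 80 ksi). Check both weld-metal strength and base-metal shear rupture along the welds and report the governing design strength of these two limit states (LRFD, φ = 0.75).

t_e = 0.707 × 0.625 = 0.4419 in; L = 27 in.
Weld metal: φR_n = 0.75 × 0.6 × 80 × 0.4419 × 27 = 429.5 kip.
Base metal (shear rupture): φR_n = 0.75 × 0.6 × 58 × 0.875 × 27 = 616.6 kip.
Governing: weld metal.

φR_n ≈ 430 kip (weld metal governs)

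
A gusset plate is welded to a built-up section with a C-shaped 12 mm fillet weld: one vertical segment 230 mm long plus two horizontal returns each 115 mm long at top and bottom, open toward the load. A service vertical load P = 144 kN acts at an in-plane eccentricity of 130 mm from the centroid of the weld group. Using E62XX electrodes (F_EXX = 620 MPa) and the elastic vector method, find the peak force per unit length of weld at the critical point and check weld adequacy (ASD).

f_max ≈ 802 N/mm; adequate

Total weld length L_w = 460 mm. Treat welds as unit-width lines.
Centroid: x̄ = 2×115×57.5 / 460 = 28.75 mm from the vertical weld.
Polar moment about centroid: J = I_x + I_y = [230³/12 + 2×115×115²] + [230×28.75² + 2(115³/12 + 115×28.75²)] = 4689000 mm³.
Direct shear f_v = P/L_w = 144×10³ / 460 = 313 N/mm (vertical).
Torsion M = P·e = 144×10³ × 130 = 18720000 N·mm.
Critical point at (x, y) = (86.25, 115) from centroid. f_tx = M·y/J = 459.1 N/mm; f_ty = M·x/J = 344.3 N/mm.
Resultant f_max = √[f_tx² + (f_v + f_ty)²] = √[459.1² + (313 + 344.3)²] = 801.8 N/mm.
Capacity per unit length: r_n/Ω = (1/2.0) × 0.6 × 620 × (0.707 × 12) = 1578 N/mm.
801.8 ≤ 1578 → adequate.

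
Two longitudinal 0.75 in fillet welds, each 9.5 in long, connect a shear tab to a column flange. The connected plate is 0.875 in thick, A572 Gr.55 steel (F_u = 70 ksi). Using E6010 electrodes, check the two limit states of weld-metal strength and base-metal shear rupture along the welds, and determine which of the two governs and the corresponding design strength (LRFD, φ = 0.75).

φR_n ≈ 272 kip (weld metal governs)

E60XX → F_EXX = 60 ksi.
t_e = 0.707 × 0.75 = 0.5302 in; L = 19 in.
Weld metal: φR_n = 0.75 × 0.6 × 60 × 0.5302 × 19 = 272 kip.
Base metal (shear rupture): φR_n = 0.75 × 0.6 × 70 × 0.875 × 19 = 523.7 kip.
Governing: weld metal.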